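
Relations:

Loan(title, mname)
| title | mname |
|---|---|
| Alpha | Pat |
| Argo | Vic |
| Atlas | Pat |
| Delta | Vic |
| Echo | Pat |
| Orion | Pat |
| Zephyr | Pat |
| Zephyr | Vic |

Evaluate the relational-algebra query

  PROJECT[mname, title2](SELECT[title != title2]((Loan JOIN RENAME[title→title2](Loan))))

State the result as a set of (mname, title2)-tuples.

ρ[title→title2]: schema becomes (title2, mname); tuples unchanged.
Joining Loan and RENAME[title→title2](Loan) on mname yields {(Alpha, Pat, Alpha), (Alpha, Pat, Atlas), (Alpha, Pat, Echo), (Alpha, Pat, Orion), (Alpha, Pat, Zephyr), (Argo, Vic, Argo), (Argo, Vic, Delta), (Argo, Vic, Zephyr), (Atlas, Pat, Alpha), (Atlas, Pat, Atlas), (Atlas, Pat, Echo), (Atlas, Pat, Orion), (Atlas, Pat, Zephyr), (Delta, Vic, Argo), (Delta, Vic, Delta), (Delta, Vic, Zephyr), (Echo, Pat, Alpha), (Echo, Pat, Atlas), (Echo, Pat, Echo), (Echo, Pat, Orion), (Echo, Pat, Zephyr), (Orion, Pat, Alpha), (Orion, Pat, Atlas), (Orion, Pat, Echo), (Orion, Pat, Orion), (Orion, Pat, Zephyr), (Zephyr, Pat, Alpha), (Zephyr, Pat, Atlas), (Zephyr, Pat, Echo), (Zephyr, Pat, Orion), (Zephyr, Pat, Zephyr), (Zephyr, Vic, Argo), (Zephyr, Vic, Delta), (Zephyr, Vic, Zephyr)}.
σ[title != title2]: keep tuples satisfying title != title2 → {(Alpha, Pat, Atlas), (Alpha, Pat, Echo), (Alpha, Pat, Orion), (Alpha, Pat, Zephyr), (Argo, Vic, Delta), (Argo, Vic, Zephyr), (Atlas, Pat, Alpha), (Atlas, Pat, Echo), (Atlas, Pat, Orion), (Atlas, Pat, Zephyr), (Delta, Vic, Argo), (Delta, Vic, Zephyr), (Echo, Pat, Alpha), (Echo, Pat, Atlas), (Echo, Pat, Orion), (Echo, Pat, Zephyr), (Orion, Pat, Alpha), (Orion, Pat, Atlas), (Orion, Pat, Echo), (Orion, Pat, Zephyr), (Zephyr, Pat, Alpha), (Zephyr, Pat, Atlas), (Zephyr, Pat, Echo), (Zephyr, Pat, Orion), (Zephyr, Vic, Argo), (Zephyr, Vic, Delta)}
π_{mname, title2} gives {(Pat, Alpha), (Pat, Atlas), (Pat, Echo), (Pat, Orion), (Pat, Zephyr), (Vic, Argo), (Vic, Delta), (Vic, Zephyr)} (18 duplicate(s) eliminated).

{(Pat, Alpha), (Pat, Atlas), (Pat, Echo), (Pat, Orion), (Pat, Zephyr), (Vic, Argo), (Vic, Delta), (Vic, Zephyr)}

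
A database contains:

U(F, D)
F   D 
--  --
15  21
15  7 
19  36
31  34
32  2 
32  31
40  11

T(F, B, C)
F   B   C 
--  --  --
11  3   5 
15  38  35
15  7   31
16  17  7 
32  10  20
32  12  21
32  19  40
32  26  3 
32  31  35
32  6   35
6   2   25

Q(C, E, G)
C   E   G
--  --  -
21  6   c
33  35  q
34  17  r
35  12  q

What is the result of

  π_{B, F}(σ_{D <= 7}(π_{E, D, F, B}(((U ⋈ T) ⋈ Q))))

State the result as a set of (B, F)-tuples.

{(12, 32), (31, 32), (38, 15), (6, 32)}

Joining U and T on F yields {(15, 21, 38, 35), (15, 21, 7, 31), (15, 7, 38, 35), (15, 7, 7, 31), (32, 2, 10, 20), (32, 2, 12, 21), (32, 2, 19, 40), (32, 2, 26, 3), (32, 2, 31, 35), (32, 2, 6, 35), (32, 31, 10, 20), (32, 31, 12, 21), (32, 31, 19, 40), (32, 31, 26, 3), (32, 31, 31, 35), (32, 31, 6, 35)}.
Joining (U ⋈ T) and Q on C yields {(15, 21, 38, 35, 12, q), (15, 7, 38, 35, 12, q), (32, 2, 12, 21, 6, c), (32, 2, 31, 35, 12, q), (32, 2, 6, 35, 12, q), (32, 31, 12, 21, 6, c), (32, 31, 31, 35, 12, q), (32, 31, 6, 35, 12, q)}.
Projecting to E, D, F, B: {(12, 2, 32, 31), (12, 2, 32, 6), (12, 21, 15, 38), (12, 31, 32, 31), (12, 31, 32, 6), (12, 7, 15, 38), (6, 2, 32, 12), (6, 31, 32, 12)}
σ[D <= 7]: keep tuples satisfying D <= 7 → {(12, 2, 32, 31), (12, 2, 32, 6), (12, 7, 15, 38), (6, 2, 32, 12)}
Projecting to B, F: {(12, 32), (31, 32), (38, 15), (6, 32)}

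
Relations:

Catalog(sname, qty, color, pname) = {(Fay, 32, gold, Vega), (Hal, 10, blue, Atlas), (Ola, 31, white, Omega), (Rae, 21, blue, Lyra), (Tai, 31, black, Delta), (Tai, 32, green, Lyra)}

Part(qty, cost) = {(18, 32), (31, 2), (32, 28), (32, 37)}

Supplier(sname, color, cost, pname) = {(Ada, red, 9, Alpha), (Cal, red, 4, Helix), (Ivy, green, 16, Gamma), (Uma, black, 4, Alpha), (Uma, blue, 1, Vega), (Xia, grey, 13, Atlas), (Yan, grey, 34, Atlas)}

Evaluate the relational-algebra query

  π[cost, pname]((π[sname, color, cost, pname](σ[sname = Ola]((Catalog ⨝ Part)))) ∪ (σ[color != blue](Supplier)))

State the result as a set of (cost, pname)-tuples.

Catalog ⋈ Part (natural join on qty): {(Fay, 32, gold, Vega, 28), (Fay, 32, gold, Vega, 37), (Ola, 31, white, Omega, 2), (Tai, 31, black, Delta, 2), (Tai, 32, green, Lyra, 28), (Tai, 32, green, Lyra, 37)}
Apply σ_{sname = Ola}; surviving tuples: {(Ola, 31, white, Omega, 2)}
π[sname, color, cost, pname]: project onto (sname, color, cost, pname) → {(Ola, white, 2, Omega)}
Apply σ_{color != blue}; surviving tuples: {(Ada, red, 9, Alpha), (Cal, red, 4, Helix), (Ivy, green, 16, Gamma), (Uma, black, 4, Alpha), (Xia, grey, 13, Atlas), (Yan, grey, 34, Atlas)}
Union: {(Ola, white, 2, Omega)} with {(Ada, red, 9, Alpha), (Cal, red, 4, Helix), (Ivy, green, 16, Gamma), (Uma, black, 4, Alpha), (Xia, grey, 13, Atlas), (Yan, grey, 34, Atlas)} → {(Ada, red, 9, Alpha), (Cal, red, 4, Helix), (Ivy, green, 16, Gamma), (Ola, white, 2, Omega), (Uma, black, 4, Alpha), (Xia, grey, 13, Atlas), (Yan, grey, 34, Atlas)}
π[cost, pname]: project onto (cost, pname) → {(13, Atlas), (16, Gamma), (2, Omega), (34, Atlas), (4, Alpha), (4, Helix), (9, Alpha)}

{(13, Atlas), (16, Gamma), (2, Omega), (34, Atlas), (4, Alpha), (4, Helix), (9, Alpha)}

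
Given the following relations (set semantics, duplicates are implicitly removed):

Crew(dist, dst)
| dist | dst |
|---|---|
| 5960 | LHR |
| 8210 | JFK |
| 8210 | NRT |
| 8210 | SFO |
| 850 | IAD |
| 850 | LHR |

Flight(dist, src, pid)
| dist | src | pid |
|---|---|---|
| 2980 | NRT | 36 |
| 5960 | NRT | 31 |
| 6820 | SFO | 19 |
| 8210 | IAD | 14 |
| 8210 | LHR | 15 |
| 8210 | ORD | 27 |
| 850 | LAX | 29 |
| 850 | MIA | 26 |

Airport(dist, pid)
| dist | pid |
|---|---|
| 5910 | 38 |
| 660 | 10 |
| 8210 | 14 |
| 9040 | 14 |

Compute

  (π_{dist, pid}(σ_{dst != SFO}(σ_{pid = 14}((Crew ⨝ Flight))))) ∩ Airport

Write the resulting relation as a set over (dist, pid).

Crew ⋈ Flight (natural join on dist): {(5960, LHR, NRT, 31), (8210, JFK, IAD, 14), (8210, JFK, LHR, 15), (8210, JFK, ORD, 27), (8210, NRT, IAD, 14), (8210, NRT, LHR, 15), (8210, NRT, ORD, 27), (8210, SFO, IAD, 14), (8210, SFO, LHR, 15), (8210, SFO, ORD, 27), (850, IAD, LAX, 29), (850, IAD, MIA, 26), (850, LHR, LAX, 29), (850, LHR, MIA, 26)}
σ[pid = 14]: keep tuples satisfying pid = 14 → {(8210, JFK, IAD, 14), (8210, NRT, IAD, 14), (8210, SFO, IAD, 14)}
σ[dst != SFO]: keep tuples satisfying dst != SFO → {(8210, JFK, IAD, 14), (8210, NRT, IAD, 14)}
π_{dist, pid} gives {(8210, 14)} (1 duplicate(s) eliminated).
Taking the intersection: {(8210, 14)}

{(8210, 14)}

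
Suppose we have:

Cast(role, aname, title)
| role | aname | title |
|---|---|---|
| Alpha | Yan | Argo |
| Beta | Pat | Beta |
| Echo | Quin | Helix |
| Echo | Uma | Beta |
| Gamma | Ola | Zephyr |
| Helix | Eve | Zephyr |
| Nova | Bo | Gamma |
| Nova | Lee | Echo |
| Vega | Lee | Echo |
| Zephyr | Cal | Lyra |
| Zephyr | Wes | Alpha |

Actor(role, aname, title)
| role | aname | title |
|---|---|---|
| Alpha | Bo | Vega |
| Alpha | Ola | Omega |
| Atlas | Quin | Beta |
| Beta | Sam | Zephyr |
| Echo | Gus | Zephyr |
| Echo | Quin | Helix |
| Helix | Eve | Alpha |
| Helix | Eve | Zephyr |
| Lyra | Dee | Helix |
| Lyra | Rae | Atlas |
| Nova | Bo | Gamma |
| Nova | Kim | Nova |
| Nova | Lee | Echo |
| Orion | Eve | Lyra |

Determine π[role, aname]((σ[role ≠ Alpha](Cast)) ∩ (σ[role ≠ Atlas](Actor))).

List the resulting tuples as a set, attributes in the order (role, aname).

Apply σ_{role ≠ Alpha}; surviving tuples: {(Beta, Pat, Beta), (Echo, Quin, Helix), (Echo, Uma, Beta), (Gamma, Ola, Zephyr), (Helix, Eve, Zephyr), (Nova, Bo, Gamma), (Nova, Lee, Echo), (Vega, Lee, Echo), (Zephyr, Cal, Lyra), (Zephyr, Wes, Alpha)}
Apply σ_{role ≠ Atlas}; surviving tuples: {(Alpha, Bo, Vega), (Alpha, Ola, Omega), (Beta, Sam, Zephyr), (Echo, Gus, Zephyr), (Echo, Quin, Helix), (Helix, Eve, Alpha), (Helix, Eve, Zephyr), (Lyra, Dee, Helix), (Lyra, Rae, Atlas), (Nova, Bo, Gamma), (Nova, Kim, Nova), (Nova, Lee, Echo), (Orion, Eve, Lyra)}
Taking the intersection: {(Echo, Quin, Helix), (Helix, Eve, Zephyr), (Nova, Bo, Gamma), (Nova, Lee, Echo)}
π_{role, aname} gives {(Echo, Quin), (Helix, Eve), (Nova, Bo), (Nova, Lee)}.

{(Echo, Quin), (Helix, Eve), (Nova, Bo), (Nova, Lee)}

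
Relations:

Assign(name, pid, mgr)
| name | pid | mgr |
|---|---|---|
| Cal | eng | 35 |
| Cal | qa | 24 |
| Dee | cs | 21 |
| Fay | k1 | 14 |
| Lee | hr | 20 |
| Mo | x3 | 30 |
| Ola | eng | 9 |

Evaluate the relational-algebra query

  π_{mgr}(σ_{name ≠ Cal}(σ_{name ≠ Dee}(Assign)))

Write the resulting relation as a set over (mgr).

Filtering on name ≠ Dee leaves {(Cal, eng, 35), (Cal, qa, 24), (Fay, k1, 14), (Lee, hr, 20), (Mo, x3, 30), (Ola, eng, 9)}.
Filtering on name ≠ Cal leaves {(Fay, k1, 14), (Lee, hr, 20), (Mo, x3, 30), (Ola, eng, 9)}.
Keep only column(s) mgr: {14, 20, 30, 9}

{14, 20, 30, 9}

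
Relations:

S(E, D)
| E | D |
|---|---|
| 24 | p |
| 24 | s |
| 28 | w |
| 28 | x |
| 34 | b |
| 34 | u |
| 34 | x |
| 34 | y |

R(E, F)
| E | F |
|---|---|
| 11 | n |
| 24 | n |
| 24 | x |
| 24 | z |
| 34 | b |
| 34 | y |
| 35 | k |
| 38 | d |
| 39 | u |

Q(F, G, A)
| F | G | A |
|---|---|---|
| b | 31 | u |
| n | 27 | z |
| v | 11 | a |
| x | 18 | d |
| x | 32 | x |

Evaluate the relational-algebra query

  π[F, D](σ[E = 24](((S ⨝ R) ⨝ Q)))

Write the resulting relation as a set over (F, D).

{(n, p), (n, s), (x, p), (x, s)}

Natural join on E: {(24, p, n), (24, p, x), (24, p, z), (24, s, n), (24, s, x), (24, s, z), (34, b, b), (34, b, y), (34, u, b), (34, u, y), (34, x, b), (34, x, y), (34, y, b), (34, y, y)}
Natural join on F: {(24, p, n, 27, z), (24, p, x, 18, d), (24, p, x, 32, x), (24, s, n, 27, z), (24, s, x, 18, d), (24, s, x, 32, x), (34, b, b, 31, u), (34, u, b, 31, u), (34, x, b, 31, u), (34, y, b, 31, u)}
Selection E = 24: {(24, p, n, 27, z), (24, p, x, 18, d), (24, p, x, 32, x), (24, s, n, 27, z), (24, s, x, 18, d), (24, s, x, 32, x)}
Keep only column(s) F, D (2 duplicate(s) eliminated): {(n, p), (n, s), (x, p), (x, s)}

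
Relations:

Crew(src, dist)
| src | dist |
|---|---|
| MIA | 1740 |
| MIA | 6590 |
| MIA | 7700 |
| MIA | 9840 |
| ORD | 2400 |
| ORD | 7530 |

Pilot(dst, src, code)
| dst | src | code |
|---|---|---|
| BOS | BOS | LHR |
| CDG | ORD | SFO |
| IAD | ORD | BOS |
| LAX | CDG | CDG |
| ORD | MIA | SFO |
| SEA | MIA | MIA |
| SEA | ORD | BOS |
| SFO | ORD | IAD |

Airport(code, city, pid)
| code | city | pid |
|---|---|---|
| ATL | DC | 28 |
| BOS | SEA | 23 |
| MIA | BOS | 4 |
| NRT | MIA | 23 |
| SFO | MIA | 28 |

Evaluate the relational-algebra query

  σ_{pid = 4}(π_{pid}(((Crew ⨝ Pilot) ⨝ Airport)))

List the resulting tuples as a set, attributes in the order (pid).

Natural join on src: {(MIA, 1740, ORD, SFO), (MIA, 1740, SEA, MIA), (MIA, 6590, ORD, SFO), (MIA, 6590, SEA, MIA), (MIA, 7700, ORD, SFO), (MIA, 7700, SEA, MIA), (MIA, 9840, ORD, SFO), (MIA, 9840, SEA, MIA), (ORD, 2400, CDG, SFO), (ORD, 2400, IAD, BOS), (ORD, 2400, SEA, BOS), (ORD, 2400, SFO, IAD), (ORD, 7530, CDG, SFO), (ORD, 7530, IAD, BOS), (ORD, 7530, SEA, BOS), (ORD, 7530, SFO, IAD)}
Natural join on code: {(MIA, 1740, ORD, SFO, MIA, 28), (MIA, 1740, SEA, MIA, BOS, 4), (MIA, 6590, ORD, SFO, MIA, 28), (MIA, 6590, SEA, MIA, BOS, 4), (MIA, 7700, ORD, SFO, MIA, 28), (MIA, 7700, SEA, MIA, BOS, 4), (MIA, 9840, ORD, SFO, MIA, 28), (MIA, 9840, SEA, MIA, BOS, 4), (ORD, 2400, CDG, SFO, MIA, 28), (ORD, 2400, IAD, BOS, SEA, 23), (ORD, 2400, SEA, BOS, SEA, 23), (ORD, 7530, CDG, SFO, MIA, 28), (ORD, 7530, IAD, BOS, SEA, 23), (ORD, 7530, SEA, BOS, SEA, 23)}
Projecting to pid (11 duplicate(s) eliminated): {23, 28, 4}
σ[pid = 4]: keep tuples satisfying pid = 4 → {4}

{4}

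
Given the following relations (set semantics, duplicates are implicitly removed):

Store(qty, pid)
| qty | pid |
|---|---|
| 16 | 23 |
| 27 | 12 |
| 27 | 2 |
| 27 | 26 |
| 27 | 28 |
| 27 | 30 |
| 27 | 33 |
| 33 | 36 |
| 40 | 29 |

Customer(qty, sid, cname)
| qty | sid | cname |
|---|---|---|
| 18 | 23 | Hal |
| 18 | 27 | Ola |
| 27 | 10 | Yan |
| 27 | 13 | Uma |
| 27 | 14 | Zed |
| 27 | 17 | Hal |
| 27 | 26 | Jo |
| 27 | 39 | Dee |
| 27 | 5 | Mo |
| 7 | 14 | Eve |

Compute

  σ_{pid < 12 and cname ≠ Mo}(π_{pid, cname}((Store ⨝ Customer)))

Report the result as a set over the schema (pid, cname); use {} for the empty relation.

{(2, Dee), (2, Hal), (2, Jo), (2, Uma), (2, Yan), (2, Zed)}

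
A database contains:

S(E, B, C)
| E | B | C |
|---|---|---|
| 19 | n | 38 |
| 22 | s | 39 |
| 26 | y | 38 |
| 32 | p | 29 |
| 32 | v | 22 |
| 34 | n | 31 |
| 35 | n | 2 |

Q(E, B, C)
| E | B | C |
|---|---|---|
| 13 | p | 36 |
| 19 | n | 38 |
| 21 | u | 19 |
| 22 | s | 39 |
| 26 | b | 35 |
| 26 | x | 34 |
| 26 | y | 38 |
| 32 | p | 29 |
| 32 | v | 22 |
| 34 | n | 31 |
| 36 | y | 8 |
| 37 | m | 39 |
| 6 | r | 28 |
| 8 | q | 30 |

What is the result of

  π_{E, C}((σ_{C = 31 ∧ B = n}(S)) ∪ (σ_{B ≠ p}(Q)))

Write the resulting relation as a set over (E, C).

{(19, 38), (21, 19), (22, 39), (26, 34), (26, 35), (26, 38), (32, 22), (34, 31), (36, 8), (37, 39), (6, 28), (8, 30)}

Selection C = 31 ∧ B = n: {(34, n, 31)}
Selection B ≠ p: {(19, n, 38), (21, u, 19), (22, s, 39), (26, b, 35), (26, x, 34), (26, y, 38), (32, v, 22), (34, n, 31), (36, y, 8), (37, m, 39), (6, r, 28), (8, q, 30)}
Taking the union: {(19, n, 38), (21, u, 19), (22, s, 39), (26, b, 35), (26, x, 34), (26, y, 38), (32, v, 22), (34, n, 31), (36, y, 8), (37, m, 39), (6, r, 28), (8, q, 30)}
π_{E, C} gives {(19, 38), (21, 19), (22, 39), (26, 34), (26, 35), (26, 38), (32, 22), (34, 31), (36, 8), (37, 39), (6, 28), (8, 30)}.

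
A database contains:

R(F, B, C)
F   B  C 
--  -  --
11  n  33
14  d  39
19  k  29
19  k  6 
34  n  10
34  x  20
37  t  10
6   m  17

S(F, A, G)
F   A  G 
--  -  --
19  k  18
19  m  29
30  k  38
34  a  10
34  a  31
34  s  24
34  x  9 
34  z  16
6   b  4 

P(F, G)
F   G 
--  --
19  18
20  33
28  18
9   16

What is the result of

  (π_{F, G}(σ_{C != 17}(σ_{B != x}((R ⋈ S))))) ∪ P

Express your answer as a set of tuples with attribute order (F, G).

Joining R and S on F yields {(19, k, 29, k, 18), (19, k, 29, m, 29), (19, k, 6, k, 18), (19, k, 6, m, 29), (34, n, 10, a, 10), (34, n, 10, a, 31), (34, n, 10, s, 24), (34, n, 10, x, 9), (34, n, 10, z, 16), (34, x, 20, a, 10), (34, x, 20, a, 31), (34, x, 20, s, 24), (34, x, 20, x, 9), (34, x, 20, z, 16), (6, m, 17, b, 4)}.
Selection B != x: {(19, k, 29, k, 18), (19, k, 29, m, 29), (19, k, 6, k, 18), (19, k, 6, m, 29), (34, n, 10, a, 10), (34, n, 10, a, 31), (34, n, 10, s, 24), (34, n, 10, x, 9), (34, n, 10, z, 16), (6, m, 17, b, 4)}
Selection C != 17: {(19, k, 29, k, 18), (19, k, 29, m, 29), (19, k, 6, k, 18), (19, k, 6, m, 29), (34, n, 10, a, 10), (34, n, 10, a, 31), (34, n, 10, s, 24), (34, n, 10, x, 9), (34, n, 10, z, 16)}
Projecting to F, G (2 duplicate(s) eliminated): {(19, 18), (19, 29), (34, 10), (34, 16), (34, 24), (34, 31), (34, 9)}
Set union of the two operands is {(19, 18), (19, 29), (20, 33), (28, 18), (34, 10), (34, 16), (34, 24), (34, 31), (34, 9), (9, 16)}.

{(19, 18), (19, 29), (20, 33), (28, 18), (34, 10), (34, 16), (34, 24), (34, 31), (34, 9), (9, 16)}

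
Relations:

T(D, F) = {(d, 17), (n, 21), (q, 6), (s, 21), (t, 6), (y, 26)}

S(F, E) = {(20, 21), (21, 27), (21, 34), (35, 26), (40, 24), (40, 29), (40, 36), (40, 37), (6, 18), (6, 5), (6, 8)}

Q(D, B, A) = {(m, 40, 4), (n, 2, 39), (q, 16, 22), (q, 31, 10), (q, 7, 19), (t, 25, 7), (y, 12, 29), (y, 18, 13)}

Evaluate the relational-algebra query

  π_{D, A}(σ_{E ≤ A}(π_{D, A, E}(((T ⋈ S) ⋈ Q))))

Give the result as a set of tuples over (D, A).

{(n, 39), (q, 10), (q, 19), (q, 22), (t, 7)}

T ⋈ S (natural join on F): {(n, 21, 27), (n, 21, 34), (q, 6, 18), (q, 6, 5), (q, 6, 8), (s, 21, 27), (s, 21, 34), (t, 6, 18), (t, 6, 5), (t, 6, 8)}
(T ⋈ S) ⋈ Q (natural join on D): {(n, 21, 27, 2, 39), (n, 21, 34, 2, 39), (q, 6, 18, 16, 22), (q, 6, 18, 31, 10), (q, 6, 18, 7, 19), (q, 6, 5, 16, 22), (q, 6, 5, 31, 10), (q, 6, 5, 7, 19), (q, 6, 8, 16, 22), (q, 6, 8, 31, 10), (q, 6, 8, 7, 19), (t, 6, 18, 25, 7), (t, 6, 5, 25, 7), (t, 6, 8, 25, 7)}
π_{D, A, E} gives {(n, 39, 27), (n, 39, 34), (q, 10, 18), (q, 10, 5), (q, 10, 8), (q, 19, 18), (q, 19, 5), (q, 19, 8), (q, 22, 18), (q, 22, 5), (q, 22, 8), (t, 7, 18), (t, 7, 5), (t, 7, 8)}.
Selection E ≤ A: {(n, 39, 27), (n, 39, 34), (q, 10, 5), (q, 10, 8), (q, 19, 18), (q, 19, 5), (q, 19, 8), (q, 22, 18), (q, 22, 5), (q, 22, 8), (t, 7, 5)}
π_{D, A} gives {(n, 39), (q, 10), (q, 19), (q, 22), (t, 7)} (6 duplicate(s) eliminated).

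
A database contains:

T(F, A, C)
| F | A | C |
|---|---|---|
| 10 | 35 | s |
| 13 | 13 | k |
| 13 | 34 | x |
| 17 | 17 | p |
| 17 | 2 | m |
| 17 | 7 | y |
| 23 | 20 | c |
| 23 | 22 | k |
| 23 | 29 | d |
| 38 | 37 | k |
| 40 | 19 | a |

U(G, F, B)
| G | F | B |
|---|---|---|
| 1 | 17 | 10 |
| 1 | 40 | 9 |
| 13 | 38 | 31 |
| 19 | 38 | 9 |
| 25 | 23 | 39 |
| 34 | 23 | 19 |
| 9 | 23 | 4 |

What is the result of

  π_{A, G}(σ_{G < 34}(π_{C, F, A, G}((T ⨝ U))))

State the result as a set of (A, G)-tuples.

Joining T and U on F yields {(17, 17, p, 1, 10), (17, 2, m, 1, 10), (17, 7, y, 1, 10), (23, 20, c, 25, 39), (23, 20, c, 34, 19), (23, 20, c, 9, 4), (23, 22, k, 25, 39), (23, 22, k, 34, 19), (23, 22, k, 9, 4), (23, 29, d, 25, 39), (23, 29, d, 34, 19), (23, 29, d, 9, 4), (38, 37, k, 13, 31), (38, 37, k, 19, 9), (40, 19, a, 1, 9)}.
π[C, F, A, G]: project onto (C, F, A, G) → {(a, 40, 19, 1), (c, 23, 20, 25), (c, 23, 20, 34), (c, 23, 20, 9), (d, 23, 29, 25), (d, 23, 29, 34), (d, 23, 29, 9), (k, 23, 22, 25), (k, 23, 22, 34), (k, 23, 22, 9), (k, 38, 37, 13), (k, 38, 37, 19), (m, 17, 2, 1), (p, 17, 17, 1), (y, 17, 7, 1)}
Filtering on G < 34 leaves {(a, 40, 19, 1), (c, 23, 20, 25), (c, 23, 20, 9), (d, 23, 29, 25), (d, 23, 29, 9), (k, 23, 22, 25), (k, 23, 22, 9), (k, 38, 37, 13), (k, 38, 37, 19), (m, 17, 2, 1), (p, 17, 17, 1), (y, 17, 7, 1)}.
π[A, G]: project onto (A, G) → {(17, 1), (19, 1), (2, 1), (20, 25), (20, 9), (22, 25), (22, 9), (29, 25), (29, 9), (37, 13), (37, 19), (7, 1)}

{(17, 1), (19, 1), (2, 1), (20, 25), (20, 9), (22, 25), (22, 9), (29, 25), (29, 9), (37, 13), (37, 19), (7, 1)}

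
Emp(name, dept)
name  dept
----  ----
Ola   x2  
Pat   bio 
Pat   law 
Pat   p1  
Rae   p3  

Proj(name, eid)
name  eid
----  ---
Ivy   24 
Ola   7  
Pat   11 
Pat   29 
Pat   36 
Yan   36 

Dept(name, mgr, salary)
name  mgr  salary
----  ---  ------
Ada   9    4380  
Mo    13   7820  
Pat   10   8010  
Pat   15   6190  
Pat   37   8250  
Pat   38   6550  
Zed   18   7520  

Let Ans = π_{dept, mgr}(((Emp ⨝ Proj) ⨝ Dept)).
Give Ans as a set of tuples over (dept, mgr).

{(bio, 10), (bio, 15), (bio, 37), (bio, 38), (law, 10), (law, 15), (law, 37), (law, 38), (p1, 10), (p1, 15), (p1, 37), (p1, 38)}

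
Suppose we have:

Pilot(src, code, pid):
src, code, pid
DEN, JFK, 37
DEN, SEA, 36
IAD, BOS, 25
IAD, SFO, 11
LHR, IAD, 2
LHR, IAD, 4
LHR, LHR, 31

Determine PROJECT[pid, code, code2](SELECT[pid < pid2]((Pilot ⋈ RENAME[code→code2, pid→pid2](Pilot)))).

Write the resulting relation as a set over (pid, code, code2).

{(11, SFO, BOS), (2, IAD, IAD), (2, IAD, LHR), (36, SEA, JFK), (4, IAD, LHR)}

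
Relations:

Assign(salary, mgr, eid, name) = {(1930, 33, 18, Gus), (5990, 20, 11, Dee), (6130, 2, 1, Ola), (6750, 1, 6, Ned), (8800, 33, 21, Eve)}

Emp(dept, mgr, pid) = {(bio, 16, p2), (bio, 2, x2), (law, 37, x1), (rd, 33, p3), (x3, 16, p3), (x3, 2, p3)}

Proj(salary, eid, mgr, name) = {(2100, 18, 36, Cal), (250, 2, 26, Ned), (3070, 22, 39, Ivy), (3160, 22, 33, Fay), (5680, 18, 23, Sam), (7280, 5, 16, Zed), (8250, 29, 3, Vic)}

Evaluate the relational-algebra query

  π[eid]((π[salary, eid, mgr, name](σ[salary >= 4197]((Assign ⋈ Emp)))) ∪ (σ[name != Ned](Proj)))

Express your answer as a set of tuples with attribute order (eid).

Natural join on mgr: {(1930, 33, 18, Gus, rd, p3), (6130, 2, 1, Ola, bio, x2), (6130, 2, 1, Ola, x3, p3), (8800, 33, 21, Eve, rd, p3)}
Selection salary >= 4197: {(6130, 2, 1, Ola, bio, x2), (6130, 2, 1, Ola, x3, p3), (8800, 33, 21, Eve, rd, p3)}
Keep only column(s) salary, eid, mgr, name (1 duplicate(s) eliminated): {(6130, 1, 2, Ola), (8800, 21, 33, Eve)}
Selection name != Ned: {(2100, 18, 36, Cal), (3070, 22, 39, Ivy), (3160, 22, 33, Fay), (5680, 18, 23, Sam), (7280, 5, 16, Zed), (8250, 29, 3, Vic)}
Set union of the two operands is {(2100, 18, 36, Cal), (3070, 22, 39, Ivy), (3160, 22, 33, Fay), (5680, 18, 23, Sam), (6130, 1, 2, Ola), (7280, 5, 16, Zed), (8250, 29, 3, Vic), (8800, 21, 33, Eve)}.
Keep only column(s) eid (2 duplicate(s) eliminated): {1, 18, 21, 22, 29, 5}

{1, 18, 21, 22, 29, 5}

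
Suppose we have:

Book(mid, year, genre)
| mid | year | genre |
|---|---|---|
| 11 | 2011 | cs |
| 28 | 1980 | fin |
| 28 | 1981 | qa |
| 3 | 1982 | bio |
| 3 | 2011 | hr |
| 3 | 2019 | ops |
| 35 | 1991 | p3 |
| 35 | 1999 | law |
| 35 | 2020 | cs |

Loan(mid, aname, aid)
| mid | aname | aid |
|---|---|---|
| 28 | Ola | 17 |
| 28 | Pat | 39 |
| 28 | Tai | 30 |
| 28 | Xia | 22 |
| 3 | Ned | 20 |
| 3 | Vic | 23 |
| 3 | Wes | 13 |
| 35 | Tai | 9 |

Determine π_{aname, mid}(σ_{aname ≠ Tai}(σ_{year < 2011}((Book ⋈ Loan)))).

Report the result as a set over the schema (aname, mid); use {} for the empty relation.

{(Ned, 3), (Ola, 28), (Pat, 28), (Vic, 3), (Wes, 3), (Xia, 28)}

Natural join on mid: {(28, 1980, fin, Ola, 17), (28, 1980, fin, Pat, 39), (28, 1980, fin, Tai, 30), (28, 1980, fin, Xia, 22), (28, 1981, qa, Ola, 17), (28, 1981, qa, Pat, 39), (28, 1981, qa, Tai, 30), (28, 1981, qa, Xia, 22), (3, 1982, bio, Ned, 20), (3, 1982, bio, Vic, 23), (3, 1982, bio, Wes, 13), (3, 2011, hr, Ned, 20), (3, 2011, hr, Vic, 23), (3, 2011, hr, Wes, 13), (3, 2019, ops, Ned, 20), (3, 2019, ops, Vic, 23), (3, 2019, ops, Wes, 13), (35, 1991, p3, Tai, 9), (35, 1999, law, Tai, 9), (35, 2020, cs, Tai, 9)}
Apply σ_{year < 2011}; surviving tuples: {(28, 1980, fin, Ola, 17), (28, 1980, fin, Pat, 39), (28, 1980, fin, Tai, 30), (28, 1980, fin, Xia, 22), (28, 1981, qa, Ola, 17), (28, 1981, qa, Pat, 39), (28, 1981, qa, Tai, 30), (28, 1981, qa, Xia, 22), (3, 1982, bio, Ned, 20), (3, 1982, bio, Vic, 23), (3, 1982, bio, Wes, 13), (35, 1991, p3, Tai, 9), (35, 1999, law, Tai, 9)}
Apply σ_{aname ≠ Tai}; surviving tuples: {(28, 1980, fin, Ola, 17), (28, 1980, fin, Pat, 39), (28, 1980, fin, Xia, 22), (28, 1981, qa, Ola, 17), (28, 1981, qa, Pat, 39), (28, 1981, qa, Xia, 22), (3, 1982, bio, Ned, 20), (3, 1982, bio, Vic, 23), (3, 1982, bio, Wes, 13)}
Keep only column(s) aname, mid (3 duplicate(s) eliminated): {(Ned, 3), (Ola, 28), (Pat, 28), (Vic, 3), (Wes, 3), (Xia, 28)}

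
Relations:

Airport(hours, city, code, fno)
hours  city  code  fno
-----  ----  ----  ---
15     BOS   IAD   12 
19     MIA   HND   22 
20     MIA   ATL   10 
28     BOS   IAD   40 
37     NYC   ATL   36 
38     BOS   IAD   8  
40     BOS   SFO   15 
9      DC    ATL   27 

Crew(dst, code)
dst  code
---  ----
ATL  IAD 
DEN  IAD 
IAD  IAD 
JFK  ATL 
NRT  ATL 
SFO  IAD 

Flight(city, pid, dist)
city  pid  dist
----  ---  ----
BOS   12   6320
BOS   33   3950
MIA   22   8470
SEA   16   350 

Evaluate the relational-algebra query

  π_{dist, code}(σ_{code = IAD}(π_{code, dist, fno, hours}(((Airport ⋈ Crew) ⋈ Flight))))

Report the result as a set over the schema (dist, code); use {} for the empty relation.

Airport ⋈ Crew (natural join on code): {(15, BOS, IAD, 12, ATL), (15, BOS, IAD, 12, DEN), (15, BOS, IAD, 12, IAD), (15, BOS, IAD, 12, SFO), (20, MIA, ATL, 10, JFK), (20, MIA, ATL, 10, NRT), (28, BOS, IAD, 40, ATL), (28, BOS, IAD, 40, DEN), (28, BOS, IAD, 40, IAD), (28, BOS, IAD, 40, SFO), (37, NYC, ATL, 36, JFK), (37, NYC, ATL, 36, NRT), (38, BOS, IAD, 8, ATL), (38, BOS, IAD, 8, DEN), (38, BOS, IAD, 8, IAD), (38, BOS, IAD, 8, SFO), (9, DC, ATL, 27, JFK), (9, DC, ATL, 27, NRT)}
(Airport ⋈ Crew) ⋈ Flight (natural join on city): {(15, BOS, IAD, 12, ATL, 12, 6320), (15, BOS, IAD, 12, ATL, 33, 3950), (15, BOS, IAD, 12, DEN, 12, 6320), (15, BOS, IAD, 12, DEN, 33, 3950), (15, BOS, IAD, 12, IAD, 12, 6320), (15, BOS, IAD, 12, IAD, 33, 3950), (15, BOS, IAD, 12, SFO, 12, 6320), (15, BOS, IAD, 12, SFO, 33, 3950), (20, MIA, ATL, 10, JFK, 22, 8470), (20, MIA, ATL, 10, NRT, 22, 8470), (28, BOS, IAD, 40, ATL, 12, 6320), (28, BOS, IAD, 40, ATL, 33, 3950), (28, BOS, IAD, 40, DEN, 12, 6320), (28, BOS, IAD, 40, DEN, 33, 3950), (28, BOS, IAD, 40, IAD, 12, 6320), (28, BOS, IAD, 40, IAD, 33, 3950), (28, BOS, IAD, 40, SFO, 12, 6320), (28, BOS, IAD, 40, SFO, 33, 3950), (38, BOS, IAD, 8, ATL, 12, 6320), (38, BOS, IAD, 8, ATL, 33, 3950), (38, BOS, IAD, 8, DEN, 12, 6320), (38, BOS, IAD, 8, DEN, 33, 3950), (38, BOS, IAD, 8, IAD, 12, 6320), (38, BOS, IAD, 8, IAD, 33, 3950), (38, BOS, IAD, 8, SFO, 12, 6320), (38, BOS, IAD, 8, SFO, 33, 3950)}
π_{code, dist, fno, hours} gives {(ATL, 8470, 10, 20), (IAD, 3950, 12, 15), (IAD, 3950, 40, 28), (IAD, 3950, 8, 38), (IAD, 6320, 12, 15), (IAD, 6320, 40, 28), (IAD, 6320, 8, 38)} (19 duplicate(s) eliminated).
Apply σ_{code = IAD}; surviving tuples: {(IAD, 3950, 12, 15), (IAD, 3950, 40, 28), (IAD, 3950, 8, 38), (IAD, 6320, 12, 15), (IAD, 6320, 40, 28), (IAD, 6320, 8, 38)}
π_{dist, code} gives {(3950, IAD), (6320, IAD)} (4 duplicate(s) eliminated).

{(3950, IAD), (6320, IAD)}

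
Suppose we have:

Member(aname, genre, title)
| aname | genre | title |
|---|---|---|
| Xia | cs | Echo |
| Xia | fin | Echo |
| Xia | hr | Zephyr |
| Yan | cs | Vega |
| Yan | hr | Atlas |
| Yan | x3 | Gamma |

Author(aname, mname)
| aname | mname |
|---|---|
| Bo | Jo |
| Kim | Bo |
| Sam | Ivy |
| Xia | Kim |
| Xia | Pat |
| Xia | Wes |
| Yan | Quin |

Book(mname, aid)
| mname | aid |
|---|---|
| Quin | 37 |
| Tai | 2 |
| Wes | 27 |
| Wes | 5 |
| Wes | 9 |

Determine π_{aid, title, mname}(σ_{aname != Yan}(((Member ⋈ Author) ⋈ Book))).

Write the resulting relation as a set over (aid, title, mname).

Natural join on aname: {(Xia, cs, Echo, Kim), (Xia, cs, Echo, Pat), (Xia, cs, Echo, Wes), (Xia, fin, Echo, Kim), (Xia, fin, Echo, Pat), (Xia, fin, Echo, Wes), (Xia, hr, Zephyr, Kim), (Xia, hr, Zephyr, Pat), (Xia, hr, Zephyr, Wes), (Yan, cs, Vega, Quin), (Yan, hr, Atlas, Quin), (Yan, x3, Gamma, Quin)}
Natural join on mname: {(Xia, cs, Echo, Wes, 27), (Xia, cs, Echo, Wes, 5), (Xia, cs, Echo, Wes, 9), (Xia, fin, Echo, Wes, 27), (Xia, fin, Echo, Wes, 5), (Xia, fin, Echo, Wes, 9), (Xia, hr, Zephyr, Wes, 27), (Xia, hr, Zephyr, Wes, 5), (Xia, hr, Zephyr, Wes, 9), (Yan, cs, Vega, Quin, 37), (Yan, hr, Atlas, Quin, 37), (Yan, x3, Gamma, Quin, 37)}
Filtering on aname != Yan leaves {(Xia, cs, Echo, Wes, 27), (Xia, cs, Echo, Wes, 5), (Xia, cs, Echo, Wes, 9), (Xia, fin, Echo, Wes, 27), (Xia, fin, Echo, Wes, 5), (Xia, fin, Echo, Wes, 9), (Xia, hr, Zephyr, Wes, 27), (Xia, hr, Zephyr, Wes, 5), (Xia, hr, Zephyr, Wes, 9)}.
π[aid, title, mname]: project onto (aid, title, mname) (3 duplicate(s) eliminated) → {(27, Echo, Wes), (27, Zephyr, Wes), (5, Echo, Wes), (5, Zephyr, Wes), (9, Echo, Wes), (9, Zephyr, Wes)}

{(27, Echo, Wes), (27, Zephyr, Wes), (5, Echo, Wes), (5, Zephyr, Wes), (9, Echo, Wes), (9, Zephyr, Wes)}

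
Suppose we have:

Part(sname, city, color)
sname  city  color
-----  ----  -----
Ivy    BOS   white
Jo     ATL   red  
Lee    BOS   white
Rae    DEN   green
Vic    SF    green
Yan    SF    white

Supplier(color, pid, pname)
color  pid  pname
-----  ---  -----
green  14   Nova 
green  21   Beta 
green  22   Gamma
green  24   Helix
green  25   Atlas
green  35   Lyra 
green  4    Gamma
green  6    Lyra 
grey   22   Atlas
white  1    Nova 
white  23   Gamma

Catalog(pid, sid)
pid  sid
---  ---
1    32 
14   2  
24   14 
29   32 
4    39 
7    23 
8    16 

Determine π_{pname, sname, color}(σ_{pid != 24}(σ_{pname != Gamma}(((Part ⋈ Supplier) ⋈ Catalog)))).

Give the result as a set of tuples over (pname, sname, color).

{(Nova, Ivy, white), (Nova, Lee, white), (Nova, Rae, green), (Nova, Vic, green), (Nova, Yan, white)}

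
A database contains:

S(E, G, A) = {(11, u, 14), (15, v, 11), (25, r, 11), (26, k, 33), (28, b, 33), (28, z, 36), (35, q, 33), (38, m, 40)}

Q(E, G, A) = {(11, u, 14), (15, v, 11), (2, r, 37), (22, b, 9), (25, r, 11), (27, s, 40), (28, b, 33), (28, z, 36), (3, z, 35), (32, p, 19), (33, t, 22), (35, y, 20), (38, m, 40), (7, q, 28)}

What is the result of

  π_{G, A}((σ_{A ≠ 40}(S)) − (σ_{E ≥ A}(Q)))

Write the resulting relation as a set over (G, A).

Filtering on A ≠ 40 leaves {(11, u, 14), (15, v, 11), (25, r, 11), (26, k, 33), (28, b, 33), (28, z, 36), (35, q, 33)}.
Filtering on E ≥ A leaves {(15, v, 11), (22, b, 9), (25, r, 11), (32, p, 19), (33, t, 22), (35, y, 20)}.
Set difference of the two operands is {(11, u, 14), (26, k, 33), (28, b, 33), (28, z, 36), (35, q, 33)}.
Projecting to G, A: {(b, 33), (k, 33), (q, 33), (u, 14), (z, 36)}

{(b, 33), (k, 33), (q, 33), (u, 14), (z, 36)}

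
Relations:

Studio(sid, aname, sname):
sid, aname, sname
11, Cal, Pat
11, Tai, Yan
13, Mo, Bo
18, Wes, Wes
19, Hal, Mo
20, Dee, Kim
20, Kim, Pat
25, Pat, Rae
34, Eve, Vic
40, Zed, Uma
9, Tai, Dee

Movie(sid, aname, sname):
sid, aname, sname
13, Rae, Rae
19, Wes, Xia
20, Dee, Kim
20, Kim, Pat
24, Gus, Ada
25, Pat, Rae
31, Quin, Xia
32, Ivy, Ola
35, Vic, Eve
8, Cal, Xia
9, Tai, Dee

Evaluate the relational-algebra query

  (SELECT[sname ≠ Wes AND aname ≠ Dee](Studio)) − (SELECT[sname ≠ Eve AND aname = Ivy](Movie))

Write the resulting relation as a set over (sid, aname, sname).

Selection sname ≠ Wes AND aname ≠ Dee: {(11, Cal, Pat), (11, Tai, Yan), (13, Mo, Bo), (19, Hal, Mo), (20, Kim, Pat), (25, Pat, Rae), (34, Eve, Vic), (40, Zed, Uma), (9, Tai, Dee)}
Selection sname ≠ Eve AND aname = Ivy: {(32, Ivy, Ola)}
Taking the difference: {(11, Cal, Pat), (11, Tai, Yan), (13, Mo, Bo), (19, Hal, Mo), (20, Kim, Pat), (25, Pat, Rae), (34, Eve, Vic), (40, Zed, Uma), (9, Tai, Dee)}

{(11, Cal, Pat), (11, Tai, Yan), (13, Mo, Bo), (19, Hal, Mo), (20, Kim, Pat), (25, Pat, Rae), (34, Eve, Vic), (40, Zed, Uma), (9, Tai, Dee)}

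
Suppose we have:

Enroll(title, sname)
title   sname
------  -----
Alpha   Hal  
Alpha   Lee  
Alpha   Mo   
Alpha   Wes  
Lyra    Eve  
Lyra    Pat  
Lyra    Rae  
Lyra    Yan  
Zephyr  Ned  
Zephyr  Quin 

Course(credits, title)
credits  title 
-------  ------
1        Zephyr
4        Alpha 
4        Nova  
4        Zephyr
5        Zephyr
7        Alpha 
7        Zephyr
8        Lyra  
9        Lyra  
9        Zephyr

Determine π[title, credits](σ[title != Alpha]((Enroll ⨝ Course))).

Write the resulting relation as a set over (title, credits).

{(Lyra, 8), (Lyra, 9), (Zephyr, 1), (Zephyr, 4), (Zephyr, 5), (Zephyr, 7), (Zephyr, 9)}

Joining Enroll and Course on title yields {(Alpha, Hal, 4), (Alpha, Hal, 7), (Alpha, Lee, 4), (Alpha, Lee, 7), (Alpha, Mo, 4), (Alpha, Mo, 7), (Alpha, Wes, 4), (Alpha, Wes, 7), (Lyra, Eve, 8), (Lyra, Eve, 9), (Lyra, Pat, 8), (Lyra, Pat, 9), (Lyra, Rae, 8), (Lyra, Rae, 9), (Lyra, Yan, 8), (Lyra, Yan, 9), (Zephyr, Ned, 1), (Zephyr, Ned, 4), (Zephyr, Ned, 5), (Zephyr, Ned, 7), (Zephyr, Ned, 9), (Zephyr, Quin, 1), (Zephyr, Quin, 4), (Zephyr, Quin, 5), (Zephyr, Quin, 7), (Zephyr, Quin, 9)}.
Filtering on title != Alpha leaves {(Lyra, Eve, 8), (Lyra, Eve, 9), (Lyra, Pat, 8), (Lyra, Pat, 9), (Lyra, Rae, 8), (Lyra, Rae, 9), (Lyra, Yan, 8), (Lyra, Yan, 9), (Zephyr, Ned, 1), (Zephyr, Ned, 4), (Zephyr, Ned, 5), (Zephyr, Ned, 7), (Zephyr, Ned, 9), (Zephyr, Quin, 1), (Zephyr, Quin, 4), (Zephyr, Quin, 5), (Zephyr, Quin, 7), (Zephyr, Quin, 9)}.
Keep only column(s) title, credits (11 duplicate(s) eliminated): {(Lyra, 8), (Lyra, 9), (Zephyr, 1), (Zephyr, 4), (Zephyr, 5), (Zephyr, 7), (Zephyr, 9)}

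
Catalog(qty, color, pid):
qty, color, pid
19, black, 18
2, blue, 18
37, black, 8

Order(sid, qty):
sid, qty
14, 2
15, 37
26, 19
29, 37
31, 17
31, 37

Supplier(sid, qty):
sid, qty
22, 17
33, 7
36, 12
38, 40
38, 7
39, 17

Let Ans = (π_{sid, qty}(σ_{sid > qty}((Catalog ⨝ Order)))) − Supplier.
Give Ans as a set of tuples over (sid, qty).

{(14, 2), (26, 19)}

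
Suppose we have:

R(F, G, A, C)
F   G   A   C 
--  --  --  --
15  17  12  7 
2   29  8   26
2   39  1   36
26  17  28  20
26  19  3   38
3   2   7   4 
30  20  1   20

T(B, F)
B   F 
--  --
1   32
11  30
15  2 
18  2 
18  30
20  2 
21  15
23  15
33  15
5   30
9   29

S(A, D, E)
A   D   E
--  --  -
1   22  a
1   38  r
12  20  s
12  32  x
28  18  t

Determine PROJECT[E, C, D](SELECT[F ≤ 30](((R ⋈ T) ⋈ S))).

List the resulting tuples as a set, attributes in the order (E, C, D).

{(a, 20, 22), (a, 36, 22), (r, 20, 38), (r, 36, 38), (s, 7, 20), (x, 7, 32)}

Joining R and T on F yields {(15, 17, 12, 7, 21), (15, 17, 12, 7, 23), (15, 17, 12, 7, 33), (2, 29, 8, 26, 15), (2, 29, 8, 26, 18), (2, 29, 8, 26, 20), (2, 39, 1, 36, 15), (2, 39, 1, 36, 18), (2, 39, 1, 36, 20), (30, 20, 1, 20, 11), (30, 20, 1, 20, 18), (30, 20, 1, 20, 5)}.
Joining (R ⋈ T) and S on A yields {(15, 17, 12, 7, 21, 20, s), (15, 17, 12, 7, 21, 32, x), (15, 17, 12, 7, 23, 20, s), (15, 17, 12, 7, 23, 32, x), (15, 17, 12, 7, 33, 20, s), (15, 17, 12, 7, 33, 32, x), (2, 39, 1, 36, 15, 22, a), (2, 39, 1, 36, 15, 38, r), (2, 39, 1, 36, 18, 22, a), (2, 39, 1, 36, 18, 38, r), (2, 39, 1, 36, 20, 22, a), (2, 39, 1, 36, 20, 38, r), (30, 20, 1, 20, 11, 22, a), (30, 20, 1, 20, 11, 38, r), (30, 20, 1, 20, 18, 22, a), (30, 20, 1, 20, 18, 38, r), (30, 20, 1, 20, 5, 22, a), (30, 20, 1, 20, 5, 38, r)}.
Filtering on F ≤ 30 leaves {(15, 17, 12, 7, 21, 20, s), (15, 17, 12, 7, 21, 32, x), (15, 17, 12, 7, 23, 20, s), (15, 17, 12, 7, 23, 32, x), (15, 17, 12, 7, 33, 20, s), (15, 17, 12, 7, 33, 32, x), (2, 39, 1, 36, 15, 22, a), (2, 39, 1, 36, 15, 38, r), (2, 39, 1, 36, 18, 22, a), (2, 39, 1, 36, 18, 38, r), (2, 39, 1, 36, 20, 22, a), (2, 39, 1, 36, 20, 38, r), (30, 20, 1, 20, 11, 22, a), (30, 20, 1, 20, 11, 38, r), (30, 20, 1, 20, 18, 22, a), (30, 20, 1, 20, 18, 38, r), (30, 20, 1, 20, 5, 22, a), (30, 20, 1, 20, 5, 38, r)}.
π_{E, C, D} gives {(a, 20, 22), (a, 36, 22), (r, 20, 38), (r, 36, 38), (s, 7, 20), (x, 7, 32)} (12 duplicate(s) eliminated).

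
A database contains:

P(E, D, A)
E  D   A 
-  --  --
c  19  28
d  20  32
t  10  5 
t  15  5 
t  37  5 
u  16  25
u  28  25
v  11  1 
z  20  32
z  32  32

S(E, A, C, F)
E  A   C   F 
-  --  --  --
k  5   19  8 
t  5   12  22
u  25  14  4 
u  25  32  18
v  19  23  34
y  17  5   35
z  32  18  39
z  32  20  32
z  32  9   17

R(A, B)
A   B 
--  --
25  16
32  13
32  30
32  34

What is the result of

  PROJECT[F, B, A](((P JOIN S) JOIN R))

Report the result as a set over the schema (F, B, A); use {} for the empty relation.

{(17, 13, 32), (17, 30, 32), (17, 34, 32), (18, 16, 25), (32, 13, 32), (32, 30, 32), (32, 34, 32), (39, 13, 32), (39, 30, 32), (39, 34, 32), (4, 16, 25)}

P ⋈ S (natural join on E, A): {(t, 10, 5, 12, 22), (t, 15, 5, 12, 22), (t, 37, 5, 12, 22), (u, 16, 25, 14, 4), (u, 16, 25, 32, 18), (u, 28, 25, 14, 4), (u, 28, 25, 32, 18), (z, 20, 32, 18, 39), (z, 20, 32, 20, 32), (z, 20, 32, 9, 17), (z, 32, 32, 18, 39), (z, 32, 32, 20, 32), (z, 32, 32, 9, 17)}
(P JOIN S) ⋈ R (natural join on A): {(u, 16, 25, 14, 4, 16), (u, 16, 25, 32, 18, 16), (u, 28, 25, 14, 4, 16), (u, 28, 25, 32, 18, 16), (z, 20, 32, 18, 39, 13), (z, 20, 32, 18, 39, 30), (z, 20, 32, 18, 39, 34), (z, 20, 32, 20, 32, 13), (z, 20, 32, 20, 32, 30), (z, 20, 32, 20, 32, 34), (z, 20, 32, 9, 17, 13), (z, 20, 32, 9, 17, 30), (z, 20, 32, 9, 17, 34), (z, 32, 32, 18, 39, 13), (z, 32, 32, 18, 39, 30), (z, 32, 32, 18, 39, 34), (z, 32, 32, 20, 32, 13), (z, 32, 32, 20, 32, 30), (z, 32, 32, 20, 32, 34), (z, 32, 32, 9, 17, 13), (z, 32, 32, 9, 17, 30), (z, 32, 32, 9, 17, 34)}
Keep only column(s) F, B, A (11 duplicate(s) eliminated): {(17, 13, 32), (17, 30, 32), (17, 34, 32), (18, 16, 25), (32, 13, 32), (32, 30, 32), (32, 34, 32), (39, 13, 32), (39, 30, 32), (39, 34, 32), (4, 16, 25)}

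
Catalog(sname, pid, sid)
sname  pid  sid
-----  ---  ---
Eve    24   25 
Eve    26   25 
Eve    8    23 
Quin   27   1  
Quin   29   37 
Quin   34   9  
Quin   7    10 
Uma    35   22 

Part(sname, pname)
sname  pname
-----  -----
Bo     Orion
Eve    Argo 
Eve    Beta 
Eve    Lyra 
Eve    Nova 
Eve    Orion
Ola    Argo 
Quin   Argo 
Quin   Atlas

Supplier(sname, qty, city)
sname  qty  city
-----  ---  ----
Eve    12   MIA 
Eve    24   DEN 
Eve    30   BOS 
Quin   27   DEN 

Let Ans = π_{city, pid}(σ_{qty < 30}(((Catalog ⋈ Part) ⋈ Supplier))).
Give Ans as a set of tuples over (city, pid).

Catalog ⋈ Part (natural join on sname): {(Eve, 24, 25, Argo), (Eve, 24, 25, Beta), (Eve, 24, 25, Lyra), (Eve, 24, 25, Nova), (Eve, 24, 25, Orion), (Eve, 26, 25, Argo), (Eve, 26, 25, Beta), (Eve, 26, 25, Lyra), (Eve, 26, 25, Nova), (Eve, 26, 25, Orion), (Eve, 8, 23, Argo), (Eve, 8, 23, Beta), (Eve, 8, 23, Lyra), (Eve, 8, 23, Nova), (Eve, 8, 23, Orion), (Quin, 27, 1, Argo), (Quin, 27, 1, Atlas), (Quin, 29, 37, Argo), (Quin, 29, 37, Atlas), (Quin, 34, 9, Argo), (Quin, 34, 9, Atlas), (Quin, 7, 10, Argo), (Quin, 7, 10, Atlas)}
(Catalog ⋈ Part) ⋈ Supplier (natural join on sname): {(Eve, 24, 25, Argo, 12, MIA), (Eve, 24, 25, Argo, 24, DEN), (Eve, 24, 25, Argo, 30, BOS), (Eve, 24, 25, Beta, 12, MIA), (Eve, 24, 25, Beta, 24, DEN), (Eve, 24, 25, Beta, 30, BOS), (Eve, 24, 25, Lyra, 12, MIA), (Eve, 24, 25, Lyra, 24, DEN), (Eve, 24, 25, Lyra, 30, BOS), (Eve, 24, 25, Nova, 12, MIA), (Eve, 24, 25, Nova, 24, DEN), (Eve, 24, 25, Nova, 30, BOS), (Eve, 24, 25, Orion, 12, MIA), (Eve, 24, 25, Orion, 24, DEN), (Eve, 24, 25, Orion, 30, BOS), (Eve, 26, 25, Argo, 12, MIA), (Eve, 26, 25, Argo, 24, DEN), (Eve, 26, 25, Argo, 30, BOS), (Eve, 26, 25, Beta, 12, MIA), (Eve, 26, 25, Beta, 24, DEN), (Eve, 26, 25, Beta, 30, BOS), (Eve, 26, 25, Lyra, 12, MIA), (Eve, 26, 25, Lyra, 24, DEN), (Eve, 26, 25, Lyra, 30, BOS), (Eve, 26, 25, Nova, 12, MIA), (Eve, 26, 25, Nova, 24, DEN), (Eve, 26, 25, Nova, 30, BOS), (Eve, 26, 25, Orion, 12, MIA), (Eve, 26, 25, Orion, 24, DEN), (Eve, 26, 25, Orion, 30, BOS), (Eve, 8, 23, Argo, 12, MIA), (Eve, 8, 23, Argo, 24, DEN), (Eve, 8, 23, Argo, 30, BOS), (Eve, 8, 23, Beta, 12, MIA), (Eve, 8, 23, Beta, 24, DEN), (Eve, 8, 23, Beta, 30, BOS), (Eve, 8, 23, Lyra, 12, MIA), (Eve, 8, 23, Lyra, 24, DEN), (Eve, 8, 23, Lyra, 30, BOS), (Eve, 8, 23, Nova, 12, MIA), (Eve, 8, 23, Nova, 24, DEN), (Eve, 8, 23, Nova, 30, BOS), (Eve, 8, 23, Orion, 12, MIA), (Eve, 8, 23, Orion, 24, DEN), (Eve, 8, 23, Orion, 30, BOS), (Quin, 27, 1, Argo, 27, DEN), (Quin, 27, 1, Atlas, 27, DEN), (Quin, 29, 37, Argo, 27, DEN), (Quin, 29, 37, Atlas, 27, DEN), (Quin, 34, 9, Argo, 27, DEN), (Quin, 34, 9, Atlas, 27, DEN), (Quin, 7, 10, Argo, 27, DEN), (Quin, 7, 10, Atlas, 27, DEN)}
σ[qty < 30]: keep tuples satisfying qty < 30 → {(Eve, 24, 25, Argo, 12, MIA), (Eve, 24, 25, Argo, 24, DEN), (Eve, 24, 25, Beta, 12, MIA), (Eve, 24, 25, Beta, 24, DEN), (Eve, 24, 25, Lyra, 12, MIA), (Eve, 24, 25, Lyra, 24, DEN), (Eve, 24, 25, Nova, 12, MIA), (Eve, 24, 25, Nova, 24, DEN), (Eve, 24, 25, Orion, 12, MIA), (Eve, 24, 25, Orion, 24, DEN), (Eve, 26, 25, Argo, 12, MIA), (Eve, 26, 25, Argo, 24, DEN), (Eve, 26, 25, Beta, 12, MIA), (Eve, 26, 25, Beta, 24, DEN), (Eve, 26, 25, Lyra, 12, MIA), (Eve, 26, 25, Lyra, 24, DEN), (Eve, 26, 25, Nova, 12, MIA), (Eve, 26, 25, Nova, 24, DEN), (Eve, 26, 25, Orion, 12, MIA), (Eve, 26, 25, Orion, 24, DEN), (Eve, 8, 23, Argo, 12, MIA), (Eve, 8, 23, Argo, 24, DEN), (Eve, 8, 23, Beta, 12, MIA), (Eve, 8, 23, Beta, 24, DEN), (Eve, 8, 23, Lyra, 12, MIA), (Eve, 8, 23, Lyra, 24, DEN), (Eve, 8, 23, Nova, 12, MIA), (Eve, 8, 23, Nova, 24, DEN), (Eve, 8, 23, Orion, 12, MIA), (Eve, 8, 23, Orion, 24, DEN), (Quin, 27, 1, Argo, 27, DEN), (Quin, 27, 1, Atlas, 27, DEN), (Quin, 29, 37, Argo, 27, DEN), (Quin, 29, 37, Atlas, 27, DEN), (Quin, 34, 9, Argo, 27, DEN), (Quin, 34, 9, Atlas, 27, DEN), (Quin, 7, 10, Argo, 27, DEN), (Quin, 7, 10, Atlas, 27, DEN)}
π_{city, pid} gives {(DEN, 24), (DEN, 26), (DEN, 27), (DEN, 29), (DEN, 34), (DEN, 7), (DEN, 8), (MIA, 24), (MIA, 26), (MIA, 8)} (28 duplicate(s) eliminated).

{(DEN, 24), (DEN, 26), (DEN, 27), (DEN, 29), (DEN, 34), (DEN, 7), (DEN, 8), (MIA, 24), (MIA, 26), (MIA, 8)}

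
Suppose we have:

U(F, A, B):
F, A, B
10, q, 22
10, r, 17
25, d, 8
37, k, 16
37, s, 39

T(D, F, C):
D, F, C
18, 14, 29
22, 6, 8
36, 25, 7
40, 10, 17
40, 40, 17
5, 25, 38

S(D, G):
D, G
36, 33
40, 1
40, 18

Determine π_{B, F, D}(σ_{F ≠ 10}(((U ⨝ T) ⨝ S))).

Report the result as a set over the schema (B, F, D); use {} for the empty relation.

Joining U and T on F yields {(10, q, 22, 40, 17), (10, r, 17, 40, 17), (25, d, 8, 36, 7), (25, d, 8, 5, 38)}.
Joining (U ⨝ T) and S on D yields {(10, q, 22, 40, 17, 1), (10, q, 22, 40, 17, 18), (10, r, 17, 40, 17, 1), (10, r, 17, 40, 17, 18), (25, d, 8, 36, 7, 33)}.
Apply σ_{F ≠ 10}; surviving tuples: {(25, d, 8, 36, 7, 33)}
Projecting to B, F, D: {(8, 25, 36)}

{(8, 25, 36)}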